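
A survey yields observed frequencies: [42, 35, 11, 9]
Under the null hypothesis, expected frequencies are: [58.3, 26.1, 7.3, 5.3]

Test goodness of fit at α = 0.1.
Chi-square goodness of fit test:
H₀: observed counts match expected distribution
H₁: observed counts differ from expected distribution
df = k - 1 = 3
χ² = Σ(O - E)²/E
   = (42 - 58.3)²/58.3 + (35 - 26.1)²/26.1 + (11 - 7.3)²/7.3 + (9 - 5.3)²/5.3
   = 4.557 + 3.035 + 1.875 + 2.583
   = 12.05
p-value = 0.0072

Since p-value < α = 0.1, we reject H₀.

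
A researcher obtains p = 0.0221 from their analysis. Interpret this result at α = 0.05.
Since p = 0.0221 < α = 0.05, reject H₀.
There is sufficient evidence to reject the null hypothesis; the result is statistically significant at the 0.05 level.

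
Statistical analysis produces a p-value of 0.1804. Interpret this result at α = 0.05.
Since p = 0.1804 > α = 0.05, fail to reject H₀.
There is insufficient evidence to reject the null hypothesis; the result is not statistically significant at the 0.05 level.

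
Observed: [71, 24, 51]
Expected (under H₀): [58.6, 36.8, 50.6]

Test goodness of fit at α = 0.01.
Chi-square goodness of fit test:
H₀: observed counts match expected distribution
H₁: observed counts differ from expected distribution
df = k - 1 = 2
χ² = Σ(O - E)²/E
   = (71 - 58.6)²/58.6 + (24 - 36.8)²/36.8 + (51 - 50.6)²/50.6
   = 2.624 + 4.452 + 0.003
   = 7.08
p-value = 0.0290

Since p-value > α = 0.01, we fail to reject H₀.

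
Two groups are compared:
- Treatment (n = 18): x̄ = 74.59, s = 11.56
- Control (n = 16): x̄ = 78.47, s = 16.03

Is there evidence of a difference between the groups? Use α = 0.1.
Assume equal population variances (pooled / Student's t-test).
Student's two-sample t-test (equal variances):
H₀: μ₁ = μ₂
H₁: μ₁ ≠ μ₂
df = n₁ + n₂ - 2 = 32
Pooled variance s_p² = [(n₁-1)s₁² + (n₂-1)s₂²] / (n₁ + n₂ - 2) = [(17)(11.56²) + (15)(16.03²)] / 32 = 191.4433
SE = √(s_p²(1/n₁ + 1/n₂)) = √(191.4433 × (1/18 + 1/16)) = 4.7540
t = (x̄₁ - x̄₂) / SE = (74.59 - 78.47) / 4.7540 = -3.88 / 4.7540 = -0.816
p-value = 0.4205

Since p-value > α = 0.1, we fail to reject H₀.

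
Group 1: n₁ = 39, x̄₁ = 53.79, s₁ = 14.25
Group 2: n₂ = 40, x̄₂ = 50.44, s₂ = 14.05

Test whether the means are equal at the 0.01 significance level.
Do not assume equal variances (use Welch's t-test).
Welch's two-sample t-test:
H₀: μ₁ = μ₂
H₁: μ₁ ≠ μ₂
s₁²/n₁ = 14.25²/39 = 5.2067,  s₂²/n₂ = 14.05²/40 = 4.9351
SE = √(s₁²/n₁ + s₂²/n₂) = √(5.2067 + 4.9351) = 3.1846
df (Welch-Satterthwaite) = (s₁²/n₁ + s₂²/n₂)² / [(s₁²/n₁)²/(n₁-1) + (s₂²/n₂)²/(n₂-1)] ≈ 76.88
t = (x̄₁ - x̄₂) / SE = (53.79 - 50.44) / 3.1846 = 3.35 / 3.1846 = 1.052
p-value = 0.2961

Since p-value > α = 0.01, we fail to reject H₀.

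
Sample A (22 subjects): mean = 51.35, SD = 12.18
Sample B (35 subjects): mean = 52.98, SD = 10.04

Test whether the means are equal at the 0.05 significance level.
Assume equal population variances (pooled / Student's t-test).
Student's two-sample t-test (equal variances):
H₀: μ₁ = μ₂
H₁: μ₁ ≠ μ₂
df = n₁ + n₂ - 2 = 55
Pooled variance s_p² = [(n₁-1)s₁² + (n₂-1)s₂²] / (n₁ + n₂ - 2) = [(21)(12.18²) + (34)(10.04²)] / 55 = 118.9574
SE = √(s_p²(1/n₁ + 1/n₂)) = √(118.9574 × (1/22 + 1/35)) = 2.9675
t = (x̄₁ - x̄₂) / SE = (51.35 - 52.98) / 2.9675 = -1.63 / 2.9675 = -0.549
p-value = 0.5850

Since p-value > α = 0.05, we fail to reject H₀.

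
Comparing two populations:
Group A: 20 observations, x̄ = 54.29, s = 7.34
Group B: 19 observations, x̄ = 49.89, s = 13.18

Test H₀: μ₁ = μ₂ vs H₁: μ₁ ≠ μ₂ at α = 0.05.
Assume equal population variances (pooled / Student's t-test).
Student's two-sample t-test (equal variances):
H₀: μ₁ = μ₂
H₁: μ₁ ≠ μ₂
df = n₁ + n₂ - 2 = 37
Pooled variance s_p² = [(n₁-1)s₁² + (n₂-1)s₂²] / (n₁ + n₂ - 2) = [(19)(7.34²) + (18)(13.18²)] / 37 = 112.1746
SE = √(s_p²(1/n₁ + 1/n₂)) = √(112.1746 × (1/20 + 1/19)) = 3.3930
t = (x̄₁ - x̄₂) / SE = (54.29 - 49.89) / 3.3930 = 4.40 / 3.3930 = 1.297
p-value = 0.2027

Since p-value > α = 0.05, we fail to reject H₀.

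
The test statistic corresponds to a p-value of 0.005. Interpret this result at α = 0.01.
Since p = 0.005 < α = 0.01, reject H₀.
There is sufficient evidence to reject the null hypothesis; the result is statistically significant at the 0.01 level.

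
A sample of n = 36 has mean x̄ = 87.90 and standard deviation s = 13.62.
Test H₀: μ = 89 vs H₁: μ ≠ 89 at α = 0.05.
One-sample t-test:
H₀: μ = 89
H₁: μ ≠ 89
df = n - 1 = 35
t = (x̄ - μ₀) / (s/√n) = (87.90 - 89) / (13.62/√36) = -0.485
p-value = 0.6310

Since p-value > α = 0.05, we fail to reject H₀.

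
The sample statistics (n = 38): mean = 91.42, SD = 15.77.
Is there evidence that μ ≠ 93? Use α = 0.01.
One-sample t-test:
H₀: μ = 93
H₁: μ ≠ 93
df = n - 1 = 37
t = (x̄ - μ₀) / (s/√n) = (91.42 - 93) / (15.77/√38) = -0.618
p-value = 0.5406

Since p-value > α = 0.01, we fail to reject H₀.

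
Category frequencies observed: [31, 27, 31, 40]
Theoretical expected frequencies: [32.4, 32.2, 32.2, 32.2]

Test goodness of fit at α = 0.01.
Chi-square goodness of fit test:
H₀: observed counts match expected distribution
H₁: observed counts differ from expected distribution
df = k - 1 = 3
χ² = Σ(O - E)²/E
   = (31 - 32.4)²/32.4 + (27 - 32.2)²/32.2 + (31 - 32.2)²/32.2 + (40 - 32.2)²/32.2
   = 0.060 + 0.840 + 0.045 + 1.889
   = 2.83
p-value = 0.4179

Since p-value > α = 0.01, we fail to reject H₀.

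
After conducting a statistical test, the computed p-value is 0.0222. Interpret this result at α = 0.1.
Since p = 0.0222 < α = 0.1, reject H₀.
There is sufficient evidence to reject the null hypothesis; the result is statistically significant at the 0.1 level.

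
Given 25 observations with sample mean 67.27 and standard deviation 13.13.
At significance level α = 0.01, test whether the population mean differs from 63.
One-sample t-test:
H₀: μ = 63
H₁: μ ≠ 63
df = n - 1 = 24
t = (x̄ - μ₀) / (s/√n) = (67.27 - 63) / (13.13/√25) = 1.626
p-value = 0.1170

Since p-value > α = 0.01, we fail to reject H₀.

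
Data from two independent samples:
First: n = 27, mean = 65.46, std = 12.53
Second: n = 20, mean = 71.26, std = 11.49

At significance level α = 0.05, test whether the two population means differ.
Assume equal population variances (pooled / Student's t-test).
Student's two-sample t-test (equal variances):
H₀: μ₁ = μ₂
H₁: μ₁ ≠ μ₂
df = n₁ + n₂ - 2 = 45
Pooled variance s_p² = [(n₁-1)s₁² + (n₂-1)s₂²] / (n₁ + n₂ - 2) = [(26)(12.53²) + (19)(11.49²)] / 45 = 146.4535
SE = √(s_p²(1/n₁ + 1/n₂)) = √(146.4535 × (1/27 + 1/20)) = 3.5703
t = (x̄₁ - x̄₂) / SE = (65.46 - 71.26) / 3.5703 = -5.80 / 3.5703 = -1.625
p-value = 0.1112

Since p-value > α = 0.05, we fail to reject H₀.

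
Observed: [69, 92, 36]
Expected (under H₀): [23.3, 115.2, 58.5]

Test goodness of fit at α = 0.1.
Chi-square goodness of fit test:
H₀: observed counts match expected distribution
H₁: observed counts differ from expected distribution
df = k - 1 = 2
χ² = Σ(O - E)²/E
   = (69 - 23.3)²/23.3 + (92 - 115.2)²/115.2 + (36 - 58.5)²/58.5
   = 89.635 + 4.672 + 8.654
   = 102.96
p-value < 0.0001

Since p-value < α = 0.1, we reject H₀.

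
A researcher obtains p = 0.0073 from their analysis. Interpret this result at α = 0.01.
Since p = 0.0073 < α = 0.01, reject H₀.
There is sufficient evidence to reject the null hypothesis; the result is statistically significant at the 0.01 level.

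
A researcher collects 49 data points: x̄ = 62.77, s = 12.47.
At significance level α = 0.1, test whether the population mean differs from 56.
One-sample t-test:
H₀: μ = 56
H₁: μ ≠ 56
df = n - 1 = 48
t = (x̄ - μ₀) / (s/√n) = (62.77 - 56) / (12.47/√49) = 3.800
p-value = 0.0004

Since p-value < α = 0.1, we reject H₀.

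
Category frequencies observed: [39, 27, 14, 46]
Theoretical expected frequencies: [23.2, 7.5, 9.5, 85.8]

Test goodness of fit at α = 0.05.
Chi-square goodness of fit test:
H₀: observed counts match expected distribution
H₁: observed counts differ from expected distribution
df = k - 1 = 3
χ² = Σ(O - E)²/E
   = (39 - 23.2)²/23.2 + (27 - 7.5)²/7.5 + (14 - 9.5)²/9.5 + (46 - 85.8)²/85.8
   = 10.760 + 50.700 + 2.132 + 18.462
   = 82.05
p-value < 0.0001

Since p-value < α = 0.05, we reject H₀.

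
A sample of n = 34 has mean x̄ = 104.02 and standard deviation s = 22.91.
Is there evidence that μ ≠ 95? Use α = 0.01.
One-sample t-test:
H₀: μ = 95
H₁: μ ≠ 95
df = n - 1 = 33
t = (x̄ - μ₀) / (s/√n) = (104.02 - 95) / (22.91/√34) = 2.296
p-value = 0.0282

Since p-value > α = 0.01, we fail to reject H₀.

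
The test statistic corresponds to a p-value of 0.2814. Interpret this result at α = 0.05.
Since p = 0.2814 > α = 0.05, fail to reject H₀.
There is insufficient evidence to reject the null hypothesis; the result is not statistically significant at the 0.05 level.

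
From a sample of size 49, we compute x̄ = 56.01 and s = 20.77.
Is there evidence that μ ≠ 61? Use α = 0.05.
One-sample t-test:
H₀: μ = 61
H₁: μ ≠ 61
df = n - 1 = 48
t = (x̄ - μ₀) / (s/√n) = (56.01 - 61) / (20.77/√49) = -1.682
p-value = 0.0991

Since p-value > α = 0.05, we fail to reject H₀.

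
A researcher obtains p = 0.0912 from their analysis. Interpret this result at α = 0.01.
Since p = 0.0912 > α = 0.01, fail to reject H₀.
There is insufficient evidence to reject the null hypothesis; the result is not statistically significant at the 0.01 level.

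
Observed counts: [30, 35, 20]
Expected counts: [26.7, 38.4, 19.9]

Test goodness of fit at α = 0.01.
Chi-square goodness of fit test:
H₀: observed counts match expected distribution
H₁: observed counts differ from expected distribution
df = k - 1 = 2
χ² = Σ(O - E)²/E
   = (30 - 26.7)²/26.7 + (35 - 38.4)²/38.4 + (20 - 19.9)²/19.9
   = 0.408 + 0.301 + 0.001
   = 0.71
p-value = 0.7014

Since p-value > α = 0.01, we fail to reject H₀.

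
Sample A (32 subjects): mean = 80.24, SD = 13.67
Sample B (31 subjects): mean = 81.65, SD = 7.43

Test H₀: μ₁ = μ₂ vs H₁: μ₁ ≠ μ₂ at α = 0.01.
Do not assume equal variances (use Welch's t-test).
Welch's two-sample t-test:
H₀: μ₁ = μ₂
H₁: μ₁ ≠ μ₂
s₁²/n₁ = 13.67²/32 = 5.8397,  s₂²/n₂ = 7.43²/31 = 1.7808
SE = √(s₁²/n₁ + s₂²/n₂) = √(5.8397 + 1.7808) = 2.7605
df (Welch-Satterthwaite) = (s₁²/n₁ + s₂²/n₂)² / [(s₁²/n₁)²/(n₁-1) + (s₂²/n₂)²/(n₂-1)] ≈ 48.16
t = (x̄₁ - x̄₂) / SE = (80.24 - 81.65) / 2.7605 = -1.41 / 2.7605 = -0.511
p-value = 0.6118

Since p-value > α = 0.01, we fail to reject H₀.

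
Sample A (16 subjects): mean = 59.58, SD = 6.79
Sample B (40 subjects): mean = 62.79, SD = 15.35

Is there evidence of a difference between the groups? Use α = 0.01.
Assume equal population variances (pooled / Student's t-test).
Student's two-sample t-test (equal variances):
H₀: μ₁ = μ₂
H₁: μ₁ ≠ μ₂
df = n₁ + n₂ - 2 = 54
Pooled variance s_p² = [(n₁-1)s₁² + (n₂-1)s₂²] / (n₁ + n₂ - 2) = [(15)(6.79²) + (39)(15.35²)] / 54 = 182.9785
SE = √(s_p²(1/n₁ + 1/n₂)) = √(182.9785 × (1/16 + 1/40)) = 4.0013
t = (x̄₁ - x̄₂) / SE = (59.58 - 62.79) / 4.0013 = -3.21 / 4.0013 = -0.802
p-value = 0.4259

Since p-value > α = 0.01, we fail to reject H₀.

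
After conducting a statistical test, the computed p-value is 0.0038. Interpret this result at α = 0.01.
Since p = 0.0038 < α = 0.01, reject H₀.
There is sufficient evidence to reject the null hypothesis; the result is statistically significant at the 0.01 level.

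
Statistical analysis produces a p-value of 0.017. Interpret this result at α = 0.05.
Since p = 0.017 < α = 0.05, reject H₀.
There is sufficient evidence to reject the null hypothesis; the result is statistically significant at the 0.05 level.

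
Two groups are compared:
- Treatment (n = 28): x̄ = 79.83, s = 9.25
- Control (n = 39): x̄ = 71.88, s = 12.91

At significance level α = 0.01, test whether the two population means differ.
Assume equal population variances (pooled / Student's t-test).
Student's two-sample t-test (equal variances):
H₀: μ₁ = μ₂
H₁: μ₁ ≠ μ₂
df = n₁ + n₂ - 2 = 65
Pooled variance s_p² = [(n₁-1)s₁² + (n₂-1)s₂²] / (n₁ + n₂ - 2) = [(27)(9.25²) + (38)(12.91²)] / 65 = 132.9781
SE = √(s_p²(1/n₁ + 1/n₂)) = √(132.9781 × (1/28 + 1/39)) = 2.8564
t = (x̄₁ - x̄₂) / SE = (79.83 - 71.88) / 2.8564 = 7.95 / 2.8564 = 2.783
p-value = 0.0070

Since p-value < α = 0.01, we reject H₀.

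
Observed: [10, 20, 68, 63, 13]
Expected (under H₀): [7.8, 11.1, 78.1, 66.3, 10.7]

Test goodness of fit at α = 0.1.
Chi-square goodness of fit test:
H₀: observed counts match expected distribution
H₁: observed counts differ from expected distribution
df = k - 1 = 4
χ² = Σ(O - E)²/E
   = (10 - 7.8)²/7.8 + (20 - 11.1)²/11.1 + (68 - 78.1)²/78.1 + (63 - 66.3)²/66.3 + (13 - 10.7)²/10.7
   = 0.621 + 7.136 + 1.306 + 0.164 + 0.494
   = 9.72
p-value = 0.0454

Since p-value < α = 0.1, we reject H₀.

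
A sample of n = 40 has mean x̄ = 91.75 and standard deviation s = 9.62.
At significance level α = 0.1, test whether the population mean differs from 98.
One-sample t-test:
H₀: μ = 98
H₁: μ ≠ 98
df = n - 1 = 39
t = (x̄ - μ₀) / (s/√n) = (91.75 - 98) / (9.62/√40) = -4.109
p-value = 0.0002

Since p-value < α = 0.1, we reject H₀.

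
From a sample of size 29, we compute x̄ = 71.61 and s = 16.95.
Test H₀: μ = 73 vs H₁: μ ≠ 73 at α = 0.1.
One-sample t-test:
H₀: μ = 73
H₁: μ ≠ 73
df = n - 1 = 28
t = (x̄ - μ₀) / (s/√n) = (71.61 - 73) / (16.95/√29) = -0.442
p-value = 0.6622

Since p-value > α = 0.1, we fail to reject H₀.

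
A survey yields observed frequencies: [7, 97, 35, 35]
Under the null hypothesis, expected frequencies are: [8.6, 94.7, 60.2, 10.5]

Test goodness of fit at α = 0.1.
Chi-square goodness of fit test:
H₀: observed counts match expected distribution
H₁: observed counts differ from expected distribution
df = k - 1 = 3
χ² = Σ(O - E)²/E
   = (7 - 8.6)²/8.6 + (97 - 94.7)²/94.7 + (35 - 60.2)²/60.2 + (35 - 10.5)²/10.5
   = 0.298 + 0.056 + 10.549 + 57.167
   = 68.07
p-value < 0.0001

Since p-value < α = 0.1, we reject H₀.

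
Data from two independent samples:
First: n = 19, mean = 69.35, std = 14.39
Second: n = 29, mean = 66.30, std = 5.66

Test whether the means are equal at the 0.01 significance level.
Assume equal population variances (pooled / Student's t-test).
Student's two-sample t-test (equal variances):
H₀: μ₁ = μ₂
H₁: μ₁ ≠ μ₂
df = n₁ + n₂ - 2 = 46
Pooled variance s_p² = [(n₁-1)s₁² + (n₂-1)s₂²] / (n₁ + n₂ - 2) = [(18)(14.39²) + (28)(5.66²)] / 46 = 100.5281
SE = √(s_p²(1/n₁ + 1/n₂)) = √(100.5281 × (1/19 + 1/29)) = 2.9593
t = (x̄₁ - x̄₂) / SE = (69.35 - 66.30) / 2.9593 = 3.05 / 2.9593 = 1.031
p-value = 0.3081

Since p-value > α = 0.01, we fail to reject H₀.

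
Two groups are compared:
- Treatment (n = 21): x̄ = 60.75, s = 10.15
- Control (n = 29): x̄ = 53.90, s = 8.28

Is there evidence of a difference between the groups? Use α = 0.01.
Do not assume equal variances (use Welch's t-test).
Welch's two-sample t-test:
H₀: μ₁ = μ₂
H₁: μ₁ ≠ μ₂
s₁²/n₁ = 10.15²/21 = 4.9058,  s₂²/n₂ = 8.28²/29 = 2.3641
SE = √(s₁²/n₁ + s₂²/n₂) = √(4.9058 + 2.3641) = 2.6963
df (Welch-Satterthwaite) = (s₁²/n₁ + s₂²/n₂)² / [(s₁²/n₁)²/(n₁-1) + (s₂²/n₂)²/(n₂-1)] ≈ 37.67
t = (x̄₁ - x̄₂) / SE = (60.75 - 53.90) / 2.6963 = 6.85 / 2.6963 = 2.541
p-value = 0.0153

Since p-value > α = 0.01, we fail to reject H₀.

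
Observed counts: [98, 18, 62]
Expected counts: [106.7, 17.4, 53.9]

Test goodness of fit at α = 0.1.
Chi-square goodness of fit test:
H₀: observed counts match expected distribution
H₁: observed counts differ from expected distribution
df = k - 1 = 2
χ² = Σ(O - E)²/E
   = (98 - 106.7)²/106.7 + (18 - 17.4)²/17.4 + (62 - 53.9)²/53.9
   = 0.709 + 0.021 + 1.217
   = 1.95
p-value = 0.3777

Since p-value > α = 0.1, we fail to reject H₀.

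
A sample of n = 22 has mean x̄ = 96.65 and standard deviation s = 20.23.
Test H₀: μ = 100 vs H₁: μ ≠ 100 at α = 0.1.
One-sample t-test:
H₀: μ = 100
H₁: μ ≠ 100
df = n - 1 = 21
t = (x̄ - μ₀) / (s/√n) = (96.65 - 100) / (20.23/√22) = -0.777
p-value = 0.4460

Since p-value > α = 0.1, we fail to reject H₀.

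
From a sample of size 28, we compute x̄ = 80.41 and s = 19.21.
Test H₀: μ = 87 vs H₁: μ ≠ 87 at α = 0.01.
One-sample t-test:
H₀: μ = 87
H₁: μ ≠ 87
df = n - 1 = 27
t = (x̄ - μ₀) / (s/√n) = (80.41 - 87) / (19.21/√28) = -1.815
p-value = 0.0806

Since p-value > α = 0.01, we fail to reject H₀.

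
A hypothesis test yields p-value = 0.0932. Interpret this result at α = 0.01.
Since p = 0.0932 > α = 0.01, fail to reject H₀.
There is insufficient evidence to reject the null hypothesis; the result is not statistically significant at the 0.01 level.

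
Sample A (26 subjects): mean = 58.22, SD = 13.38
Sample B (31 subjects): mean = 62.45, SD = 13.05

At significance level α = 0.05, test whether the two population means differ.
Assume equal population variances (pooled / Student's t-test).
Student's two-sample t-test (equal variances):
H₀: μ₁ = μ₂
H₁: μ₁ ≠ μ₂
df = n₁ + n₂ - 2 = 55
Pooled variance s_p² = [(n₁-1)s₁² + (n₂-1)s₂²] / (n₁ + n₂ - 2) = [(25)(13.38²) + (30)(13.05²)] / 55 = 174.2670
SE = √(s_p²(1/n₁ + 1/n₂)) = √(174.2670 × (1/26 + 1/31)) = 3.5106
t = (x̄₁ - x̄₂) / SE = (58.22 - 62.45) / 3.5106 = -4.23 / 3.5106 = -1.205
p-value = 0.2334

Since p-value > α = 0.05, we fail to reject H₀.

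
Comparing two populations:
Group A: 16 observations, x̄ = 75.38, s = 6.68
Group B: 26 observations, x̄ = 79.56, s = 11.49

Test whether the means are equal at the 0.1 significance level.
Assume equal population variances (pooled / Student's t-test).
Student's two-sample t-test (equal variances):
H₀: μ₁ = μ₂
H₁: μ₁ ≠ μ₂
df = n₁ + n₂ - 2 = 40
Pooled variance s_p² = [(n₁-1)s₁² + (n₂-1)s₂²] / (n₁ + n₂ - 2) = [(15)(6.68²) + (25)(11.49²)] / 40 = 99.2460
SE = √(s_p²(1/n₁ + 1/n₂)) = √(99.2460 × (1/16 + 1/26)) = 3.1654
t = (x̄₁ - x̄₂) / SE = (75.38 - 79.56) / 3.1654 = -4.18 / 3.1654 = -1.321
p-value = 0.1942

Since p-value > α = 0.1, we fail to reject H₀.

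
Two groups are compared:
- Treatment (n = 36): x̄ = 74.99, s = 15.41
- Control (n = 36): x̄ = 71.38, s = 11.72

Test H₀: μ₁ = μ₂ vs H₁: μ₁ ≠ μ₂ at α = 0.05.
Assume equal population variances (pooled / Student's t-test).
Student's two-sample t-test (equal variances):
H₀: μ₁ = μ₂
H₁: μ₁ ≠ μ₂
df = n₁ + n₂ - 2 = 70
Pooled variance s_p² = [(n₁-1)s₁² + (n₂-1)s₂²] / (n₁ + n₂ - 2) = [(35)(15.41²) + (35)(11.72²)] / 70 = 187.4133
SE = √(s_p²(1/n₁ + 1/n₂)) = √(187.4133 × (1/36 + 1/36)) = 3.2267
t = (x̄₁ - x̄₂) / SE = (74.99 - 71.38) / 3.2267 = 3.61 / 3.2267 = 1.119
p-value = 0.2671

Since p-value > α = 0.05, we fail to reject H₀.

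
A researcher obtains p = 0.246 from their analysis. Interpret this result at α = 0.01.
Since p = 0.246 > α = 0.01, fail to reject H₀.
There is insufficient evidence to reject the null hypothesis; the result is not statistically significant at the 0.01 level.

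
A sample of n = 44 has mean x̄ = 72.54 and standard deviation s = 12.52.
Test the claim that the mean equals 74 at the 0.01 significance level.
One-sample t-test:
H₀: μ = 74
H₁: μ ≠ 74
df = n - 1 = 43
t = (x̄ - μ₀) / (s/√n) = (72.54 - 74) / (12.52/√44) = -0.774
p-value = 0.4434

Since p-value > α = 0.01, we fail to reject H₀.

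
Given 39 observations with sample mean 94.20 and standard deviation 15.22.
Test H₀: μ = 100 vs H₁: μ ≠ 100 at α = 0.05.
One-sample t-test:
H₀: μ = 100
H₁: μ ≠ 100
df = n - 1 = 38
t = (x̄ - μ₀) / (s/√n) = (94.20 - 100) / (15.22/√39) = -2.380
p-value = 0.0224

Since p-value < α = 0.05, we reject H₀.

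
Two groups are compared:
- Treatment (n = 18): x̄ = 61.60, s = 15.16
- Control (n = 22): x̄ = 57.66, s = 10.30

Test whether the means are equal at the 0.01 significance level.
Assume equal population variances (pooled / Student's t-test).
Student's two-sample t-test (equal variances):
H₀: μ₁ = μ₂
H₁: μ₁ ≠ μ₂
df = n₁ + n₂ - 2 = 38
Pooled variance s_p² = [(n₁-1)s₁² + (n₂-1)s₂²] / (n₁ + n₂ - 2) = [(17)(15.16²) + (21)(10.30²)] / 38 = 161.4454
SE = √(s_p²(1/n₁ + 1/n₂)) = √(161.4454 × (1/18 + 1/22)) = 4.0383
t = (x̄₁ - x̄₂) / SE = (61.60 - 57.66) / 4.0383 = 3.94 / 4.0383 = 0.976
p-value = 0.3354

Since p-value > α = 0.01, we fail to reject H₀.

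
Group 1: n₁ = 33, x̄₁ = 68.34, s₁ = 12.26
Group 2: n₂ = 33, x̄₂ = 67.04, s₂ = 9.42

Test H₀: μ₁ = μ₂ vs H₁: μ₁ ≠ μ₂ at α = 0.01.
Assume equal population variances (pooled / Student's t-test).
Student's two-sample t-test (equal variances):
H₀: μ₁ = μ₂
H₁: μ₁ ≠ μ₂
df = n₁ + n₂ - 2 = 64
Pooled variance s_p² = [(n₁-1)s₁² + (n₂-1)s₂²] / (n₁ + n₂ - 2) = [(32)(12.26²) + (32)(9.42²)] / 64 = 119.5220
SE = √(s_p²(1/n₁ + 1/n₂)) = √(119.5220 × (1/33 + 1/33)) = 2.6914
t = (x̄₁ - x̄₂) / SE = (68.34 - 67.04) / 2.6914 = 1.30 / 2.6914 = 0.483
p-value = 0.6307

Since p-value > α = 0.01, we fail to reject H₀.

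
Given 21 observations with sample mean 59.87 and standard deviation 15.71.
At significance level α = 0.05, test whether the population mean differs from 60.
One-sample t-test:
H₀: μ = 60
H₁: μ ≠ 60
df = n - 1 = 20
t = (x̄ - μ₀) / (s/√n) = (59.87 - 60) / (15.71/√21) = -0.038
p-value = 0.9701

Since p-value > α = 0.05, we fail to reject H₀.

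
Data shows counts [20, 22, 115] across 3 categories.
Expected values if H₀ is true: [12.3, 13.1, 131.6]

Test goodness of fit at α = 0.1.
Chi-square goodness of fit test:
H₀: observed counts match expected distribution
H₁: observed counts differ from expected distribution
df = k - 1 = 2
χ² = Σ(O - E)²/E
   = (20 - 12.3)²/12.3 + (22 - 13.1)²/13.1 + (115 - 131.6)²/131.6
   = 4.820 + 6.047 + 2.094
   = 12.96
p-value = 0.0015

Since p-value < α = 0.1, we reject H₀.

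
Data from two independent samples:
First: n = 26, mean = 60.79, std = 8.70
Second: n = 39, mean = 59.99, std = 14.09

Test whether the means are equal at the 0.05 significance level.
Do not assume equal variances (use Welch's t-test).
Welch's two-sample t-test:
H₀: μ₁ = μ₂
H₁: μ₁ ≠ μ₂
s₁²/n₁ = 8.70²/26 = 2.9112,  s₂²/n₂ = 14.09²/39 = 5.0905
SE = √(s₁²/n₁ + s₂²/n₂) = √(2.9112 + 5.0905) = 2.8287
df (Welch-Satterthwaite) = (s₁²/n₁ + s₂²/n₂)² / [(s₁²/n₁)²/(n₁-1) + (s₂²/n₂)²/(n₂-1)] ≈ 62.71
t = (x̄₁ - x̄₂) / SE = (60.79 - 59.99) / 2.8287 = 0.80 / 2.8287 = 0.283
p-value = 0.7783

Since p-value > α = 0.05, we fail to reject H₀.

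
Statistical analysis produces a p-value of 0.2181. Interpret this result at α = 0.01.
Since p = 0.2181 > α = 0.01, fail to reject H₀.
There is insufficient evidence to reject the null hypothesis; the result is not statistically significant at the 0.01 level.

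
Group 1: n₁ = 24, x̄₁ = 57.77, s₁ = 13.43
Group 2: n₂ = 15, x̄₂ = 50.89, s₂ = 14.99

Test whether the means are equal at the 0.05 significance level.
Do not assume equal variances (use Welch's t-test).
Welch's two-sample t-test:
H₀: μ₁ = μ₂
H₁: μ₁ ≠ μ₂
s₁²/n₁ = 13.43²/24 = 7.5152,  s₂²/n₂ = 14.99²/15 = 14.9800
SE = √(s₁²/n₁ + s₂²/n₂) = √(7.5152 + 14.9800) = 4.7429
df (Welch-Satterthwaite) = (s₁²/n₁ + s₂²/n₂)² / [(s₁²/n₁)²/(n₁-1) + (s₂²/n₂)²/(n₂-1)] ≈ 27.38
t = (x̄₁ - x̄₂) / SE = (57.77 - 50.89) / 4.7429 = 6.88 / 4.7429 = 1.451
p-value = 0.1583

Since p-value > α = 0.05, we fail to reject H₀.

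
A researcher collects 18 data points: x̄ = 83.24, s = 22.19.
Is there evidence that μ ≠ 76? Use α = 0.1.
One-sample t-test:
H₀: μ = 76
H₁: μ ≠ 76
df = n - 1 = 17
t = (x̄ - μ₀) / (s/√n) = (83.24 - 76) / (22.19/√18) = 1.384
p-value = 0.1842

Since p-value > α = 0.1, we fail to reject H₀.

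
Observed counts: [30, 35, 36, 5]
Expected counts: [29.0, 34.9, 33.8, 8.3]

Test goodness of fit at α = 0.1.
Chi-square goodness of fit test:
H₀: observed counts match expected distribution
H₁: observed counts differ from expected distribution
df = k - 1 = 3
χ² = Σ(O - E)²/E
   = (30 - 29.0)²/29.0 + (35 - 34.9)²/34.9 + (36 - 33.8)²/33.8 + (5 - 8.3)²/8.3
   = 0.034 + 0.000 + 0.143 + 1.312
   = 1.49
p-value = 0.6846

Since p-value > α = 0.1, we fail to reject H₀.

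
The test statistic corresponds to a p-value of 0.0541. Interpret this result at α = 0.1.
Since p = 0.0541 < α = 0.1, reject H₀.
There is sufficient evidence to reject the null hypothesis; the result is statistically significant at the 0.1 level.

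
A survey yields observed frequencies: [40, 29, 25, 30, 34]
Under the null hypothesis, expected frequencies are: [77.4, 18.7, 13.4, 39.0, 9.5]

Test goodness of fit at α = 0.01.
Chi-square goodness of fit test:
H₀: observed counts match expected distribution
H₁: observed counts differ from expected distribution
df = k - 1 = 4
χ² = Σ(O - E)²/E
   = (40 - 77.4)²/77.4 + (29 - 18.7)²/18.7 + (25 - 13.4)²/13.4 + (30 - 39.0)²/39.0 + (34 - 9.5)²/9.5
   = 18.072 + 5.673 + 10.042 + 2.077 + 63.184
   = 99.05
p-value < 0.0001

Since p-value < α = 0.01, we reject H₀.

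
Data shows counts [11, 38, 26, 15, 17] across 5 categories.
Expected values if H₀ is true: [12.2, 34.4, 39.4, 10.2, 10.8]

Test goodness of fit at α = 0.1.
Chi-square goodness of fit test:
H₀: observed counts match expected distribution
H₁: observed counts differ from expected distribution
df = k - 1 = 4
χ² = Σ(O - E)²/E
   = (11 - 12.2)²/12.2 + (38 - 34.4)²/34.4 + (26 - 39.4)²/39.4 + (15 - 10.2)²/10.2 + (17 - 10.8)²/10.8
   = 0.118 + 0.377 + 4.557 + 2.259 + 3.559
   = 10.87
p-value = 0.0281

Since p-value < α = 0.1, we reject H₀.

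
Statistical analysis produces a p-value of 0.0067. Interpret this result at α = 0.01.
Since p = 0.0067 < α = 0.01, reject H₀.
There is sufficient evidence to reject the null hypothesis; the result is statistically significant at the 0.01 level.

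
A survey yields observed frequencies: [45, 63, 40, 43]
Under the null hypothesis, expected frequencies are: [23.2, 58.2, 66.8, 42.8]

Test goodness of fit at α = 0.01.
Chi-square goodness of fit test:
H₀: observed counts match expected distribution
H₁: observed counts differ from expected distribution
df = k - 1 = 3
χ² = Σ(O - E)²/E
   = (45 - 23.2)²/23.2 + (63 - 58.2)²/58.2 + (40 - 66.8)²/66.8 + (43 - 42.8)²/42.8
   = 20.484 + 0.396 + 10.752 + 0.001
   = 31.63
p-value < 0.0001

Since p-value < α = 0.01, we reject H₀.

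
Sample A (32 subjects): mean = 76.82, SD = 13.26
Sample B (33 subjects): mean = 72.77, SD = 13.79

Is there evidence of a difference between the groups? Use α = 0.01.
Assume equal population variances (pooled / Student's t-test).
Student's two-sample t-test (equal variances):
H₀: μ₁ = μ₂
H₁: μ₁ ≠ μ₂
df = n₁ + n₂ - 2 = 63
Pooled variance s_p² = [(n₁-1)s₁² + (n₂-1)s₂²] / (n₁ + n₂ - 2) = [(31)(13.26²) + (32)(13.79²)] / 63 = 183.1096
SE = √(s_p²(1/n₁ + 1/n₂)) = √(183.1096 × (1/32 + 1/33)) = 3.3572
t = (x̄₁ - x̄₂) / SE = (76.82 - 72.77) / 3.3572 = 4.05 / 3.3572 = 1.206
p-value = 0.2322

Since p-value > α = 0.01, we fail to reject H₀.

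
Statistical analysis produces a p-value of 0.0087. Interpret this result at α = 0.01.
Since p = 0.0087 < α = 0.01, reject H₀.
There is sufficient evidence to reject the null hypothesis; the result is statistically significant at the 0.01 level.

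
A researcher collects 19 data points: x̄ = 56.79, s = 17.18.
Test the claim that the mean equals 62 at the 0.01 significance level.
One-sample t-test:
H₀: μ = 62
H₁: μ ≠ 62
df = n - 1 = 18
t = (x̄ - μ₀) / (s/√n) = (56.79 - 62) / (17.18/√19) = -1.322
p-value = 0.2028

Since p-value > α = 0.01, we fail to reject H₀.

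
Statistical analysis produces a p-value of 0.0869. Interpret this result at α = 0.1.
Since p = 0.0869 < α = 0.1, reject H₀.
There is sufficient evidence to reject the null hypothesis; the result is statistically significant at the 0.1 level.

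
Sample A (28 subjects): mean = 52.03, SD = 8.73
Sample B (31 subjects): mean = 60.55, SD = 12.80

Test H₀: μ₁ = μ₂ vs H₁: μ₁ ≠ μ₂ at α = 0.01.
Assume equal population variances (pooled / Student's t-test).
Student's two-sample t-test (equal variances):
H₀: μ₁ = μ₂
H₁: μ₁ ≠ μ₂
df = n₁ + n₂ - 2 = 57
Pooled variance s_p² = [(n₁-1)s₁² + (n₂-1)s₂²] / (n₁ + n₂ - 2) = [(27)(8.73²) + (30)(12.80²)] / 57 = 122.3324
SE = √(s_p²(1/n₁ + 1/n₂)) = √(122.3324 × (1/28 + 1/31)) = 2.8836
t = (x̄₁ - x̄₂) / SE = (52.03 - 60.55) / 2.8836 = -8.52 / 2.8836 = -2.955
p-value = 0.0045

Since p-value < α = 0.01, we reject H₀.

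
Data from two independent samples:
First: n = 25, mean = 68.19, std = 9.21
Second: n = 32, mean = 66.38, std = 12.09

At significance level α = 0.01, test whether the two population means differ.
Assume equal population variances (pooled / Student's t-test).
Student's two-sample t-test (equal variances):
H₀: μ₁ = μ₂
H₁: μ₁ ≠ μ₂
df = n₁ + n₂ - 2 = 55
Pooled variance s_p² = [(n₁-1)s₁² + (n₂-1)s₂²] / (n₁ + n₂ - 2) = [(24)(9.21²) + (31)(12.09²)] / 55 = 119.3998
SE = √(s_p²(1/n₁ + 1/n₂)) = √(119.3998 × (1/25 + 1/32)) = 2.9167
t = (x̄₁ - x̄₂) / SE = (68.19 - 66.38) / 2.9167 = 1.81 / 2.9167 = 0.621
p-value = 0.5375

Since p-value > α = 0.01, we fail to reject H₀.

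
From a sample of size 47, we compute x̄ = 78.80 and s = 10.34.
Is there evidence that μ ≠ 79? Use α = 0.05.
One-sample t-test:
H₀: μ = 79
H₁: μ ≠ 79
df = n - 1 = 46
t = (x̄ - μ₀) / (s/√n) = (78.80 - 79) / (10.34/√47) = -0.133
p-value = 0.8951

Since p-value > α = 0.05, we fail to reject H₀.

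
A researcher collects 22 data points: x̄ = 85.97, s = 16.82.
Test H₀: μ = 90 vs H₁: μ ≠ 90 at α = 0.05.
One-sample t-test:
H₀: μ = 90
H₁: μ ≠ 90
df = n - 1 = 21
t = (x̄ - μ₀) / (s/√n) = (85.97 - 90) / (16.82/√22) = -1.124
p-value = 0.2738

Since p-value > α = 0.05, we fail to reject H₀.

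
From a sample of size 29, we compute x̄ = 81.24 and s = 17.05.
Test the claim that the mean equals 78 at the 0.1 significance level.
One-sample t-test:
H₀: μ = 78
H₁: μ ≠ 78
df = n - 1 = 28
t = (x̄ - μ₀) / (s/√n) = (81.24 - 78) / (17.05/√29) = 1.023
p-value = 0.3149

Since p-value > α = 0.1, we fail to reject H₀.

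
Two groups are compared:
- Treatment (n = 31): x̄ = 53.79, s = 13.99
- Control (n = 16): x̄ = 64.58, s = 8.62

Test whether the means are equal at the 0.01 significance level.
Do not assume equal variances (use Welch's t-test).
Welch's two-sample t-test:
H₀: μ₁ = μ₂
H₁: μ₁ ≠ μ₂
s₁²/n₁ = 13.99²/31 = 6.3136,  s₂²/n₂ = 8.62²/16 = 4.6440
SE = √(s₁²/n₁ + s₂²/n₂) = √(6.3136 + 4.6440) = 3.3102
df (Welch-Satterthwaite) = (s₁²/n₁ + s₂²/n₂)² / [(s₁²/n₁)²/(n₁-1) + (s₂²/n₂)²/(n₂-1)] ≈ 43.40
t = (x̄₁ - x̄₂) / SE = (53.79 - 64.58) / 3.3102 = -10.79 / 3.3102 = -3.260
p-value = 0.0022

Since p-value < α = 0.01, we reject H₀.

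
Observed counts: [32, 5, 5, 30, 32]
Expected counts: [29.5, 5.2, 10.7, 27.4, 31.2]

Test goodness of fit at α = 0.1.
Chi-square goodness of fit test:
H₀: observed counts match expected distribution
H₁: observed counts differ from expected distribution
df = k - 1 = 4
χ² = Σ(O - E)²/E
   = (32 - 29.5)²/29.5 + (5 - 5.2)²/5.2 + (5 - 10.7)²/10.7 + (30 - 27.4)²/27.4 + (32 - 31.2)²/31.2
   = 0.212 + 0.008 + 3.036 + 0.247 + 0.021
   = 3.52
p-value = 0.4744

Since p-value > α = 0.1, we fail to reject H₀.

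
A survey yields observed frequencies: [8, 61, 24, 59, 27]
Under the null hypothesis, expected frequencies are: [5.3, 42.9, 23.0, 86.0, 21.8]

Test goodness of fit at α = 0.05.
Chi-square goodness of fit test:
H₀: observed counts match expected distribution
H₁: observed counts differ from expected distribution
df = k - 1 = 4
χ² = Σ(O - E)²/E
   = (8 - 5.3)²/5.3 + (61 - 42.9)²/42.9 + (24 - 23.0)²/23.0 + (59 - 86.0)²/86.0 + (27 - 21.8)²/21.8
   = 1.375 + 7.637 + 0.043 + 8.477 + 1.240
   = 18.77
p-value = 0.0009

Since p-value < α = 0.05, we reject H₀.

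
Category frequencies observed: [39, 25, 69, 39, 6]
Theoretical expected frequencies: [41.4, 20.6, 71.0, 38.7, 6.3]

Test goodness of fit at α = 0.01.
Chi-square goodness of fit test:
H₀: observed counts match expected distribution
H₁: observed counts differ from expected distribution
df = k - 1 = 4
χ² = Σ(O - E)²/E
   = (39 - 41.4)²/41.4 + (25 - 20.6)²/20.6 + (69 - 71.0)²/71.0 + (39 - 38.7)²/38.7 + (6 - 6.3)²/6.3
   = 0.139 + 0.940 + 0.056 + 0.002 + 0.014
   = 1.15
p-value = 0.8860

Since p-value > α = 0.01, we fail to reject H₀.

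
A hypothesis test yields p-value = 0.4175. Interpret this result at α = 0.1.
Since p = 0.4175 > α = 0.1, fail to reject H₀.
There is insufficient evidence to reject the null hypothesis; the result is not statistically significant at the 0.1 level.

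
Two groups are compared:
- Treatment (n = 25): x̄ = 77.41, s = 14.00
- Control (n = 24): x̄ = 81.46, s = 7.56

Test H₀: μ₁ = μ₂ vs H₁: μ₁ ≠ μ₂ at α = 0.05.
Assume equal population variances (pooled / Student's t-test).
Student's two-sample t-test (equal variances):
H₀: μ₁ = μ₂
H₁: μ₁ ≠ μ₂
df = n₁ + n₂ - 2 = 47
Pooled variance s_p² = [(n₁-1)s₁² + (n₂-1)s₂²] / (n₁ + n₂ - 2) = [(24)(14.00²) + (23)(7.56²)] / 47 = 128.0539
SE = √(s_p²(1/n₁ + 1/n₂)) = √(128.0539 × (1/25 + 1/24)) = 3.2338
t = (x̄₁ - x̄₂) / SE = (77.41 - 81.46) / 3.2338 = -4.05 / 3.2338 = -1.252
p-value = 0.2166

Since p-value > α = 0.05, we fail to reject H₀.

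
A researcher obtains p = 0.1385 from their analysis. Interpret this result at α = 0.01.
Since p = 0.1385 > α = 0.01, fail to reject H₀.
There is insufficient evidence to reject the null hypothesis; the result is not statistically significant at the 0.01 level.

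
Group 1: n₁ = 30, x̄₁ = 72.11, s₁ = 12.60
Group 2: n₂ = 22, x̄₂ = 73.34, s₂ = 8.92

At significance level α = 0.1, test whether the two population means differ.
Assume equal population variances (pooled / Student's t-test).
Student's two-sample t-test (equal variances):
H₀: μ₁ = μ₂
H₁: μ₁ ≠ μ₂
df = n₁ + n₂ - 2 = 50
Pooled variance s_p² = [(n₁-1)s₁² + (n₂-1)s₂²] / (n₁ + n₂ - 2) = [(29)(12.60²) + (21)(8.92²)] / 50 = 125.4987
SE = √(s_p²(1/n₁ + 1/n₂)) = √(125.4987 × (1/30 + 1/22)) = 3.1445
t = (x̄₁ - x̄₂) / SE = (72.11 - 73.34) / 3.1445 = -1.23 / 3.1445 = -0.391
p-value = 0.6973

Since p-value > α = 0.1, we fail to reject H₀.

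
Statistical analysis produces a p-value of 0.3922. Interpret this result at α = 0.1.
Since p = 0.3922 > α = 0.1, fail to reject H₀.
There is insufficient evidence to reject the null hypothesis; the result is not statistically significant at the 0.1 level.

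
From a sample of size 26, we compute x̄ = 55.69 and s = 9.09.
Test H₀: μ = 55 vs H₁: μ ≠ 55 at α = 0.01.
One-sample t-test:
H₀: μ = 55
H₁: μ ≠ 55
df = n - 1 = 25
t = (x̄ - μ₀) / (s/√n) = (55.69 - 55) / (9.09/√26) = 0.387
p-value = 0.7020

Since p-value > α = 0.01, we fail to reject H₀.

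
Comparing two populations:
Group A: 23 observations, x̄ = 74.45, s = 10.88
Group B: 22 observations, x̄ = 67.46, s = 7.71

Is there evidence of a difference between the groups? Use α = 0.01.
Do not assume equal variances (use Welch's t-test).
Welch's two-sample t-test:
H₀: μ₁ = μ₂
H₁: μ₁ ≠ μ₂
s₁²/n₁ = 10.88²/23 = 5.1467,  s₂²/n₂ = 7.71²/22 = 2.7020
SE = √(s₁²/n₁ + s₂²/n₂) = √(5.1467 + 2.7020) = 2.8016
df (Welch-Satterthwaite) = (s₁²/n₁ + s₂²/n₂)² / [(s₁²/n₁)²/(n₁-1) + (s₂²/n₂)²/(n₂-1)] ≈ 39.70
t = (x̄₁ - x̄₂) / SE = (74.45 - 67.46) / 2.8016 = 6.99 / 2.8016 = 2.495
p-value = 0.0169

Since p-value > α = 0.01, we fail to reject H₀.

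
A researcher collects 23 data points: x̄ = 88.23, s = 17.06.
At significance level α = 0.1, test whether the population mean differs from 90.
One-sample t-test:
H₀: μ = 90
H₁: μ ≠ 90
df = n - 1 = 22
t = (x̄ - μ₀) / (s/√n) = (88.23 - 90) / (17.06/√23) = -0.498
p-value = 0.6237

Since p-value > α = 0.1, we fail to reject H₀.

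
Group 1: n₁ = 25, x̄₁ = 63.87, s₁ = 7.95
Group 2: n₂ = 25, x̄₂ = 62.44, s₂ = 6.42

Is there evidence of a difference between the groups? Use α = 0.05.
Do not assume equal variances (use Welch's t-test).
Welch's two-sample t-test:
H₀: μ₁ = μ₂
H₁: μ₁ ≠ μ₂
s₁²/n₁ = 7.95²/25 = 2.5281,  s₂²/n₂ = 6.42²/25 = 1.6487
SE = √(s₁²/n₁ + s₂²/n₂) = √(2.5281 + 1.6487) = 2.0437
df (Welch-Satterthwaite) = (s₁²/n₁ + s₂²/n₂)² / [(s₁²/n₁)²/(n₁-1) + (s₂²/n₂)²/(n₂-1)] ≈ 45.96
t = (x̄₁ - x̄₂) / SE = (63.87 - 62.44) / 2.0437 = 1.43 / 2.0437 = 0.700
p-value = 0.4876

Since p-value > α = 0.05, we fail to reject H₀.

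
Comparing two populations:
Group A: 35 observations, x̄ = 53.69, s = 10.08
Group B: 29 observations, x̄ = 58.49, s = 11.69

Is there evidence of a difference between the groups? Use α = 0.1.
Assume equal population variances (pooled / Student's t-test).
Student's two-sample t-test (equal variances):
H₀: μ₁ = μ₂
H₁: μ₁ ≠ μ₂
df = n₁ + n₂ - 2 = 62
Pooled variance s_p² = [(n₁-1)s₁² + (n₂-1)s₂²] / (n₁ + n₂ - 2) = [(34)(10.08²) + (28)(11.69²)] / 62 = 117.4353
SE = √(s_p²(1/n₁ + 1/n₂)) = √(117.4353 × (1/35 + 1/29)) = 2.7212
t = (x̄₁ - x̄₂) / SE = (53.69 - 58.49) / 2.7212 = -4.80 / 2.7212 = -1.764
p-value = 0.0827

Since p-value < α = 0.1, we reject H₀.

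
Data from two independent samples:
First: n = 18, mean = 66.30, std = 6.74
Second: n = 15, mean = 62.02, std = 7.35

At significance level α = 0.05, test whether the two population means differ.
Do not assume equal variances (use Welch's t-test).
Welch's two-sample t-test:
H₀: μ₁ = μ₂
H₁: μ₁ ≠ μ₂
s₁²/n₁ = 6.74²/18 = 2.5238,  s₂²/n₂ = 7.35²/15 = 3.6015
SE = √(s₁²/n₁ + s₂²/n₂) = √(2.5238 + 3.6015) = 2.4749
df (Welch-Satterthwaite) = (s₁²/n₁ + s₂²/n₂)² / [(s₁²/n₁)²/(n₁-1) + (s₂²/n₂)²/(n₂-1)] ≈ 28.84
t = (x̄₁ - x̄₂) / SE = (66.30 - 62.02) / 2.4749 = 4.28 / 2.4749 = 1.729
p-value = 0.0944

Since p-value > α = 0.05, we fail to reject H₀.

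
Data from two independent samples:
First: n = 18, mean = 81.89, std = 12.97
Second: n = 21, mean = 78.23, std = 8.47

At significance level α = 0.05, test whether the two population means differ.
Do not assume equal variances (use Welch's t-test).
Welch's two-sample t-test:
H₀: μ₁ = μ₂
H₁: μ₁ ≠ μ₂
s₁²/n₁ = 12.97²/18 = 9.3456,  s₂²/n₂ = 8.47²/21 = 3.4162
SE = √(s₁²/n₁ + s₂²/n₂) = √(9.3456 + 3.4162) = 3.5724
df (Welch-Satterthwaite) = (s₁²/n₁ + s₂²/n₂)² / [(s₁²/n₁)²/(n₁-1) + (s₂²/n₂)²/(n₂-1)] ≈ 28.47
t = (x̄₁ - x̄₂) / SE = (81.89 - 78.23) / 3.5724 = 3.66 / 3.5724 = 1.025
p-value = 0.3142

Since p-value > α = 0.05, we fail to reject H₀.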